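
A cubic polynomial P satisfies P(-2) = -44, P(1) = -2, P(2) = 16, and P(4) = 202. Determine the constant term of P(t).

-2

Write P(t) = at^3 + bt^2 + ct + d. Substituting each data point gives a linear system:
  -8a + 4b - 2c + d = -44
  a + b + c + d = -2
  8a + 4b + 2c + d = 16
  64a + 16b + 4c + d = 202
Solving the system yields a = 4, b = -3, c = -1, d = -2.
So P(t) = 4t^3 - 3t^2 - t - 2.
The constant term is -2.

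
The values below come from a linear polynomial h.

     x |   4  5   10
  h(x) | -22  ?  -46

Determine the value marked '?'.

The 2 known points determine the degree-1 polynomial uniquely.
Write h(x) = ax + b. Substituting each data point gives a linear system:
  4a + b = -22
  10a + b = -46
Solving the system yields a = -4, b = -6.
So h(x) = -4x - 6.
Then h(5) = -26.

-26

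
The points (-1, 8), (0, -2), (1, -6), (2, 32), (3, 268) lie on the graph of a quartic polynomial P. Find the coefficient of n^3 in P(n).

-4

Write P(n) = an^4 + bn^3 + cn^2 + dn + e. Substituting each data point gives a linear system:
  a - b + c - d + e = 8
  e = -2
  a + b + c + d + e = -6
  16a + 8b + 4c + 2d + e = 32
  81a + 27b + 9c + 3d + e = 268
Solving the system yields a = 5, b = -4, c = -2, d = -3, e = -2.
So P(n) = 5n^4 - 4n^3 - 2n^2 - 3n - 2.
The coefficient of n^3 is -4.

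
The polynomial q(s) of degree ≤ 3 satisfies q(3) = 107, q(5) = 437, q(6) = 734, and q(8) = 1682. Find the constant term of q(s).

2

Write q(s) = as^3 + bs^2 + cs + d. Substituting each data point gives a linear system:
  27a + 9b + 3c + d = 107
  125a + 25b + 5c + d = 437
  216a + 36b + 6c + d = 734
  512a + 64b + 8c + d = 1682
Solving the system yields a = 3, b = 2, c = 2, d = 2.
So q(s) = 3s^3 + 2s^2 + 2s + 2.
The constant term is 2.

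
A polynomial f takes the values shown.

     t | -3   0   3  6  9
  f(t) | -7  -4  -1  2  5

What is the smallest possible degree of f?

Forward differences of the values at t = -3, 0, 3, 6, 9:
  f  : -7  -4  -1  2  5
  Δ  : 3  3  3  3
  Δ^2: 0  0  0
  Δ^3: 0  0
  Δ^4: 0
The first differences are constant (3) and nonzero, while all higher differences vanish, so the minimal degree is 1.

1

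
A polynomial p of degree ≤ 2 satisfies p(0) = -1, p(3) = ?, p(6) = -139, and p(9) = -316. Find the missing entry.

The 3 known points determine the degree-2 polynomial uniquely.
Write p(u) = au^2 + bu + c. Substituting each data point gives a linear system:
  c = -1
  36a + 6b + c = -139
  81a + 9b + c = -316
Solving the system yields a = -4, b = 1, c = -1.
So p(u) = -4u² + u - 1.
Then p(3) = -34.

-34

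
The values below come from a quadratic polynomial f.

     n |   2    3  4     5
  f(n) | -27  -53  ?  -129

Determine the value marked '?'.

The 3 known points determine the degree-2 polynomial uniquely.
Write f(n) = an^2 + bn + c. Substituting each data point gives a linear system:
  4a + 2b + c = -27
  9a + 3b + c = -53
  25a + 5b + c = -129
Solving the system yields a = -4, b = -6, c = 1.
So f(n) = -4n^2 - 6n + 1.
Then f(4) = -87.

-87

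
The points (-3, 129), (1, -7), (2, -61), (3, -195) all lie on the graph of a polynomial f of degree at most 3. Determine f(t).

Write f(t) = at^3 + bt^2 + ct + d. Substituting each data point gives a linear system:
  -27a + 9b - 3c + d = 129
  a + b + c + d = -7
  8a + 4b + 2c + d = -61
  27a + 9b + 3c + d = -195
Solving the system yields a = -6, b = -4, c = 0, d = 3.
So f(t) = -6t^3 - 4t^2 + 3.
Check: f(1) = -7. ✓

f(t) = -6t^3 - 4t^2 + 3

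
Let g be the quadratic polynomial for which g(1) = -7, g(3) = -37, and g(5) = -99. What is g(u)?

Write g(u) = au^2 + bu + c. Substituting each data point gives a linear system:
  a + b + c = -7
  9a + 3b + c = -37
  25a + 5b + c = -99
Solving the system yields a = -4, b = 1, c = -4.
So g(u) = -4u² + u - 4.
Check: g(3) = -37. ✓

g(u) = -4u^2 + u - 4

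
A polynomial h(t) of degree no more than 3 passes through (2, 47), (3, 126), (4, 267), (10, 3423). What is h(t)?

h(t) = 3t^3 + 4t^2 + 2t + 3

Using the Lagrange interpolation formula with nodes 2, 3, 4, 10:
  L_0(t) = (t - 3)(t - 4)(t - 10) / -16
  L_1(t) = (t - 2)(t - 4)(t - 10) / 7
  L_2(t) = (t - 2)(t - 3)(t - 10) / -12
  L_3(t) = (t - 2)(t - 3)(t - 4) / 336
Then h(t) = 47·L_0(t) + 126·L_1(t) + 267·L_2(t) + 3423·L_3(t).
Expanding and collecting terms gives h(t) = 3t^3 + 4t^2 + 2t + 3.
Check: h(4) = 267. ✓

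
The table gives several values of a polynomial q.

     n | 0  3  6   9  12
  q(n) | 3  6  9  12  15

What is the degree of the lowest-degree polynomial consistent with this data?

Forward differences of the values at n = 0, 3, 6, 9, 12:
  q  : 3  6  9  12  15
  Δ  : 3  3  3  3
  Δ^2: 0  0  0
  Δ^3: 0  0
  Δ^4: 0
The first differences are constant (3) and nonzero, while all higher differences vanish, so the minimal degree is 1.

1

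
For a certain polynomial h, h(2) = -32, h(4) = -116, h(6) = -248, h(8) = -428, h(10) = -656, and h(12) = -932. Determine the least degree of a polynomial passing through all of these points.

Forward differences of the values at u = 2, 4, 6, 8, 10, 12:
  h  : -32  -116  -248  -428  -656  -932
  Δ  : -84  -132  -180  -228  -276
  Δ^2: -48  -48  -48  -48
  Δ^3: 0  0  0
  Δ^4: 0  0
  Δ^5: 0
The second differences are constant (-48) and nonzero, while all higher differences vanish, so the minimal degree is 2.

2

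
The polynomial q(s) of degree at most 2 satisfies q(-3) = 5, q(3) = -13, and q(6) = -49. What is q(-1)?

Write q(s) = as^2 + bs + c. Substituting each data point gives a linear system:
  9a - 3b + c = 5
  9a + 3b + c = -13
  36a + 6b + c = -49
Solving the system yields a = -1, b = -3, c = 5.
So q(s) = -s^2 - 3s + 5.
Then q(-1) = 7.

7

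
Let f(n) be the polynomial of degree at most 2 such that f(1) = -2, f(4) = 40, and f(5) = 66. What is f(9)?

230

Using the Lagrange interpolation formula with nodes 1, 4, 5:
  L_0(n) = (n - 4)(n - 5) / 12
  L_1(n) = (n - 1)(n - 5) / -3
  L_2(n) = (n - 1)(n - 4) / 4
Then f(n) = -2·L_0(n) + 40·L_1(n) + 66·L_2(n).
Expanding and collecting terms gives f(n) = 3n^2 - n - 4.
Evaluating at n = 9: f(9) = 230.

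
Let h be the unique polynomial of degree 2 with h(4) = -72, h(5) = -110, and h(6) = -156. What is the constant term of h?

0

Write h(x) = ax^2 + bx + c. Substituting each data point gives a linear system:
  16a + 4b + c = -72
  25a + 5b + c = -110
  36a + 6b + c = -156
Solving the system yields a = -4, b = -2, c = 0.
So h(x) = -4x^2 - 2x.
The constant term is 0.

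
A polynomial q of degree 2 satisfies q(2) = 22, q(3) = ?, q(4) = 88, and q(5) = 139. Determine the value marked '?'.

49

On equispaced nodes a degree-2 polynomial has vanishing third forward difference, so
  - q(2) + 3·q(3) - 3·q(4) + q(5) = 0.
Substituting the known values and solving for q(3):
  3·q(3) = 147
  q(3) = 49.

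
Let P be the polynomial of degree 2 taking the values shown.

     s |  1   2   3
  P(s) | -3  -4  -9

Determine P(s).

P(s) = -2s^2 + 5s - 6

Write P(s) = as^2 + bs + c. Substituting each data point gives a linear system:
  a + b + c = -3
  4a + 2b + c = -4
  9a + 3b + c = -9
Solving the system yields a = -2, b = 5, c = -6.
So P(s) = -2s^2 + 5s - 6.
Check: P(3) = -9. ✓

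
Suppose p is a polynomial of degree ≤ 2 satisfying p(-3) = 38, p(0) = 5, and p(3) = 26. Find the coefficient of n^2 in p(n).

Write p(n) = an^2 + bn + c. Substituting each data point gives a linear system:
  9a - 3b + c = 38
  c = 5
  9a + 3b + c = 26
Solving the system yields a = 3, b = -2, c = 5.
So p(n) = 3n² - 2n + 5.
The leading coefficient is 3.

3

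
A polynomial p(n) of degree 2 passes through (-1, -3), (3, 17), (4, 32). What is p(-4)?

Using the Lagrange interpolation formula with nodes -1, 3, 4:
  L_0(n) = (n - 3)(n - 4) / 20
  L_1(n) = (n + 1)(n - 4) / -4
  L_2(n) = (n + 1)(n - 3) / 5
Then p(n) = -3·L_0(n) + 17·L_1(n) + 32·L_2(n).
Expanding and collecting terms gives p(n) = 2n² + n - 4.
Evaluating at n = -4: p(-4) = 24.

24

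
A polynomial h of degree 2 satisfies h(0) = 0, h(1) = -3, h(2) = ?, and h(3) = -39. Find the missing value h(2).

The 3 known points determine the degree-2 polynomial uniquely.
Write h(u) = au^2 + bu + c. Substituting each data point gives a linear system:
  c = 0
  a + b + c = -3
  9a + 3b + c = -39
Solving the system yields a = -5, b = 2, c = 0.
So h(u) = -5u² + 2u.
Then h(2) = -16.

-16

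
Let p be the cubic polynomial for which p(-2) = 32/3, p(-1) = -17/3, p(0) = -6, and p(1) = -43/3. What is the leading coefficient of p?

Write p(s) = as^3 + bs^2 + cs + d. Substituting each data point gives a linear system:
  -8a + 4b - 2c + d = 32/3
  -a + b - c + d = -17/3
  d = -6
  a + b + c + d = -43/3
Solving the system yields a = -4, b = -4, c = -1/3, d = -6.
So p(s) = -4s³ - 4s² - (1/3)s - 6.
The leading coefficient is -4.

-4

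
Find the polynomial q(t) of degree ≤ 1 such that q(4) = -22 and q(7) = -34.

q(t) = -4t - 6

Using the Lagrange interpolation formula with nodes 4, 7:
  L_0(t) = (t - 7) / -3
  L_1(t) = (t - 4) / 3
Then q(t) = -22·L_0(t) - 34·L_1(t).
Expanding and collecting terms gives q(t) = -4t - 6.
Check: q(7) = -34. ✓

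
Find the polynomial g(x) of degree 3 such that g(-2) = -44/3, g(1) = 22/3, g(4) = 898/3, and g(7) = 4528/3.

Using the Lagrange interpolation formula with nodes -2, 1, 4, 7:
  L_0(x) = (x - 1)(x - 4)(x - 7) / -162
  L_1(x) = (x + 2)(x - 4)(x - 7) / 54
  L_2(x) = (x + 2)(x - 1)(x - 7) / -54
  L_3(x) = (x + 2)(x - 1)(x - 4) / 162
Then g(x) = -44/3·L_0(x) + 22/3·L_1(x) + 898/3·L_2(x) + 4528/3·L_3(x).
Expanding and collecting terms gives g(x) = 4x^3 + 3x^2 - (5/3)x + 2.
Check: g(7) = 4528/3. ✓

g(x) = 4x^3 + 3x^2 - (5/3)x + 2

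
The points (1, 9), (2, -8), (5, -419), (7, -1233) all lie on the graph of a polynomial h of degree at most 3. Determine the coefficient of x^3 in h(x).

Write h(x) = ax^3 + bx^2 + cx + d. Substituting each data point gives a linear system:
  a + b + c + d = 9
  8a + 4b + 2c + d = -8
  125a + 25b + 5c + d = -419
  343a + 49b + 7c + d = -1233
Solving the system yields a = -4, b = 2, c = 5, d = 6.
So h(x) = -4x^3 + 2x^2 + 5x + 6.
The leading coefficient is -4.

-4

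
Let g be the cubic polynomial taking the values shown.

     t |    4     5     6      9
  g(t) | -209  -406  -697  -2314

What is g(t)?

Write g(t) = at^3 + bt^2 + ct + d. Substituting each data point gives a linear system:
  64a + 16b + 4c + d = -209
  125a + 25b + 5c + d = -406
  216a + 36b + 6c + d = -697
  729a + 81b + 9c + d = -2314
Solving the system yields a = -3, b = -2, c = 4, d = -1.
So g(t) = -3t³ - 2t² + 4t - 1.
Check: g(5) = -406. ✓

g(t) = -3t^3 - 2t^2 + 4t - 1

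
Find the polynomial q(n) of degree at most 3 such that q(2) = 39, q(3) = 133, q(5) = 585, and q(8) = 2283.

q(n) = 4n^3 + 4n^2 - 2n - 5

Write q(n) = an^3 + bn^2 + cn + d. Substituting each data point gives a linear system:
  8a + 4b + 2c + d = 39
  27a + 9b + 3c + d = 133
  125a + 25b + 5c + d = 585
  512a + 64b + 8c + d = 2283
Solving the system yields a = 4, b = 4, c = -2, d = -5.
So q(n) = 4n³ + 4n² - 2n - 5.
Check: q(8) = 2283. ✓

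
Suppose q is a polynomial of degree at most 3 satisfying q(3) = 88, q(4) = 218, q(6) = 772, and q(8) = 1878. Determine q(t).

Write q(t) = at^3 + bt^2 + ct + d. Substituting each data point gives a linear system:
  27a + 9b + 3c + d = 88
  64a + 16b + 4c + d = 218
  216a + 36b + 6c + d = 772
  512a + 64b + 8c + d = 1878
Solving the system yields a = 4, b = -3, c = 3, d = -2.
So q(t) = 4t^3 - 3t^2 + 3t - 2.
Check: q(3) = 88. ✓

q(t) = 4t^3 - 3t^2 + 3t - 2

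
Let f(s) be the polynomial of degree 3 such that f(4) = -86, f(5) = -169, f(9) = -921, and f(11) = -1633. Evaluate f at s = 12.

Write f(s) = as^3 + bs^2 + cs + d. Substituting each data point gives a linear system:
  64a + 16b + 4c + d = -86
  125a + 25b + 5c + d = -169
  729a + 81b + 9c + d = -921
  1331a + 121b + 11c + d = -1633
Solving the system yields a = -1, b = -3, c = 5, d = 6.
So f(s) = -s^3 - 3s^2 + 5s + 6.
Then f(12) = -2094.

-2094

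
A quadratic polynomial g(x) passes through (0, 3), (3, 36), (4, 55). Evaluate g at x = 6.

105

Write g(x) = ax^2 + bx + c. Substituting each data point gives a linear system:
  c = 3
  9a + 3b + c = 36
  16a + 4b + c = 55
Solving the system yields a = 2, b = 5, c = 3.
So g(x) = 2x² + 5x + 3.
Then g(6) = 105.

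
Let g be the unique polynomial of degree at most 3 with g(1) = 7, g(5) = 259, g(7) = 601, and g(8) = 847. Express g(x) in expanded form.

Write g(x) = ax^3 + bx^2 + cx + d. Substituting each data point gives a linear system:
  a + b + c + d = 7
  125a + 25b + 5c + d = 259
  343a + 49b + 7c + d = 601
  512a + 64b + 8c + d = 847
Solving the system yields a = 1, b = 5, c = 2, d = -1.
So g(x) = x^3 + 5x^2 + 2x - 1.
Check: g(8) = 847. ✓

g(x) = x^3 + 5x^2 + 2x - 1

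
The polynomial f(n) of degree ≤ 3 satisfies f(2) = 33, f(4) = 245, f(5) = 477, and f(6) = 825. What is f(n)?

Write f(n) = an^3 + bn^2 + cn + d. Substituting each data point gives a linear system:
  8a + 4b + 2c + d = 33
  64a + 16b + 4c + d = 245
  125a + 25b + 5c + d = 477
  216a + 36b + 6c + d = 825
Solving the system yields a = 4, b = -2, c = 6, d = -3.
So f(n) = 4n^3 - 2n^2 + 6n - 3.
Check: f(5) = 477. ✓

f(n) = 4n^3 - 2n^2 + 6n - 3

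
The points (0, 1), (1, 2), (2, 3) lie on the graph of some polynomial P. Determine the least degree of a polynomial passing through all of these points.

1

Divided differences on the nodes 0, 1, 2:
  order 0: 1  2  3
  order 1: 1  1
  order 2: 0
The order-1 divided differences are all 1 (nonzero) and every higher order vanishes, so the data lies on a polynomial of degree exactly 1.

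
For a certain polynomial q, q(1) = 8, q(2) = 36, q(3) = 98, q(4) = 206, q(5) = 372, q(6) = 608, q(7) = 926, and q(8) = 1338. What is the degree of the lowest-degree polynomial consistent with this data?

Forward differences of the values at x = 1, 2, 3, 4, 5, 6, 7, 8:
  q  : 8  36  98  206  372  608  926  1338
  Δ  : 28  62  108  166  236  318  412
  Δ^2: 34  46  58  70  82  94
  Δ^3: 12  12  12  12  12
  Δ^4: 0  0  0  0
  Δ^5: 0  0  0
  Δ^6: 0  0
  Δ^7: 0
The third differences are constant (12) and nonzero, while all higher differences vanish, so the minimal degree is 3.

3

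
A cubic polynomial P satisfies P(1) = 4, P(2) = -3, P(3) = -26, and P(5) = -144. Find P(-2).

-11

Using the Lagrange interpolation formula with nodes 1, 2, 3, 5:
  L_0(u) = (u - 2)(u - 3)(u - 5) / -8
  L_1(u) = (u - 1)(u - 3)(u - 5) / 3
  L_2(u) = (u - 1)(u - 2)(u - 5) / -4
  L_3(u) = (u - 1)(u - 2)(u - 3) / 24
Then P(u) = 4·L_0(u) - 3·L_1(u) - 26·L_2(u) - 144·L_3(u).
Expanding and collecting terms gives P(u) = -u³ - 2u² + 6u + 1.
Evaluating at u = -2: P(-2) = -11.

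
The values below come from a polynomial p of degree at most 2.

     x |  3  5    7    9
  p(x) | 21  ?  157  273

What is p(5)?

73

On equispaced nodes a degree-2 polynomial has vanishing third forward difference, so
  - p(3) + 3·p(5) - 3·p(7) + p(9) = 0.
Substituting the known values and solving for p(5):
  3·p(5) = 219
  p(5) = 73.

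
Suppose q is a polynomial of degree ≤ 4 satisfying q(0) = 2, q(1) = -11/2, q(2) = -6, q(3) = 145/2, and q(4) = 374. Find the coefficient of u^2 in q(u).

1/2

Write q(u) = au^4 + bu^3 + cu^2 + du + e. Substituting each data point gives a linear system:
  e = 2
  a + b + c + d + e = -11/2
  16a + 8b + 4c + 2d + e = -6
  81a + 27b + 9c + 3d + e = 145/2
  256a + 64b + 16c + 4d + e = 374
Solving the system yields a = 3, b = -6, c = 1/2, d = -5, e = 2.
So q(u) = 3u^4 - 6u^3 + (1/2)u^2 - 5u + 2.
The coefficient of u^2 is 1/2.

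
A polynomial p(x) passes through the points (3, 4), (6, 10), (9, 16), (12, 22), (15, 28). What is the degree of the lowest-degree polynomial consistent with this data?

1

Forward differences of the values at x = 3, 6, 9, 12, 15:
  p  : 4  10  16  22  28
  Δ  : 6  6  6  6
  Δ^2: 0  0  0
  Δ^3: 0  0
  Δ^4: 0
The first differences are constant (6) and nonzero, while all higher differences vanish, so the minimal degree is 1.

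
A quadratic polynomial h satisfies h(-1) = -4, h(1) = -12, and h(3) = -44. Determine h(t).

Write h(t) = at^2 + bt + c. Substituting each data point gives a linear system:
  a - b + c = -4
  a + b + c = -12
  9a + 3b + c = -44
Solving the system yields a = -3, b = -4, c = -5.
So h(t) = -3t^2 - 4t - 5.
Check: h(1) = -12. ✓

h(t) = -3t^2 - 4t - 5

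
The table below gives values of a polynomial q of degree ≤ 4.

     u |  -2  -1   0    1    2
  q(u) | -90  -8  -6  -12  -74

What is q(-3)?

Write q(u) = au^4 + bu^3 + cu^2 + du + e. Substituting each data point gives a linear system:
  16a - 8b + 4c - 2d + e = -90
  a - b + c - d + e = -8
  e = -6
  a + b + c + d + e = -12
  16a + 8b + 4c + 2d + e = -74
Solving the system yields a = -5, b = 2, c = 1, d = -4, e = -6.
So q(u) = -5u^4 + 2u^3 + u^2 - 4u - 6.
Then q(-3) = -444.

-444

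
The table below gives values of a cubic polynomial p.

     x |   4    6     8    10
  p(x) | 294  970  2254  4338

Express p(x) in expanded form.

Using the Lagrange interpolation formula with nodes 4, 6, 8, 10:
  L_0(x) = (x - 6)(x - 8)(x - 10) / -48
  L_1(x) = (x - 4)(x - 8)(x - 10) / 16
  L_2(x) = (x - 4)(x - 6)(x - 10) / -16
  L_3(x) = (x - 4)(x - 6)(x - 8) / 48
Then p(x) = 294·L_0(x) + 970·L_1(x) + 2254·L_2(x) + 4338·L_3(x).
Expanding and collecting terms gives p(x) = 4x^3 + 4x^2 - 6x - 2.
Check: p(6) = 970. ✓

p(x) = 4x^3 + 4x^2 - 6x - 2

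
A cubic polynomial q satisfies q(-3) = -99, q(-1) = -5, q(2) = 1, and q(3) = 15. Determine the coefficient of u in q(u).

Write q(u) = au^3 + bu^2 + cu + d. Substituting each data point gives a linear system:
  -27a + 9b - 3c + d = -99
  -a + b - c + d = -5
  8a + 4b + 2c + d = 1
  27a + 9b + 3c + d = 15
Solving the system yields a = 2, b = -5, c = 1, d = 3.
So q(u) = 2u³ - 5u² + u + 3.
The coefficient of u is 1.

1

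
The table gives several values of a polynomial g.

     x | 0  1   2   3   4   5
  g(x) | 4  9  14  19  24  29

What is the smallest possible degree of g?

Forward differences of the values at x = 0, 1, 2, 3, 4, 5:
  g  : 4  9  14  19  24  29
  Δ  : 5  5  5  5  5
  Δ^2: 0  0  0  0
  Δ^3: 0  0  0
  Δ^4: 0  0
  Δ^5: 0
The first differences are constant (5) and nonzero, while all higher differences vanish, so the minimal degree is 1.

1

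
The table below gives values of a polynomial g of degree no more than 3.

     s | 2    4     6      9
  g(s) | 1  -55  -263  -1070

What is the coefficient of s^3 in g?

Write g(s) = as^3 + bs^2 + cs + d. Substituting each data point gives a linear system:
  8a + 4b + 2c + d = 1
  64a + 16b + 4c + d = -55
  216a + 36b + 6c + d = -263
  729a + 81b + 9c + d = -1070
Solving the system yields a = -2, b = 5, c = -2, d = 1.
So g(s) = -2s^3 + 5s^2 - 2s + 1.
The leading coefficient is -2.

-2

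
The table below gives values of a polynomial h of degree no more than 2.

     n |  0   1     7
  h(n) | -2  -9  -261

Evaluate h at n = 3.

-53

Write h(n) = an^2 + bn + c. Substituting each data point gives a linear system:
  c = -2
  a + b + c = -9
  49a + 7b + c = -261
Solving the system yields a = -5, b = -2, c = -2.
So h(n) = -5n² - 2n - 2.
Then h(3) = -53.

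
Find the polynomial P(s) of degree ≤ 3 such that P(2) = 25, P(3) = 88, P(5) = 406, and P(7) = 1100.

P(s) = 3s^3 + 2s^2 - 4s + 1

Using the Lagrange interpolation formula with nodes 2, 3, 5, 7:
  L_0(s) = (s - 3)(s - 5)(s - 7) / -15
  L_1(s) = (s - 2)(s - 5)(s - 7) / 8
  L_2(s) = (s - 2)(s - 3)(s - 7) / -12
  L_3(s) = (s - 2)(s - 3)(s - 5) / 40
Then P(s) = 25·L_0(s) + 88·L_1(s) + 406·L_2(s) + 1100·L_3(s).
Expanding and collecting terms gives P(s) = 3s³ + 2s² - 4s + 1.
Check: P(5) = 406. ✓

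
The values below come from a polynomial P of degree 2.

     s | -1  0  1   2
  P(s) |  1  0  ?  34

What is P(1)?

11

On equispaced nodes a degree-2 polynomial has vanishing third forward difference, so
  - P(-1) + 3·P(0) - 3·P(1) + P(2) = 0.
Substituting the known values and solving for P(1):
  -3·P(1) = -33
  P(1) = 11.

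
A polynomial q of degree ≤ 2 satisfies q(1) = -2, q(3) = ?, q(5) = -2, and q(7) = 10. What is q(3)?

-6

On equispaced nodes a degree-2 polynomial has vanishing third forward difference, so
  - q(1) + 3·q(3) - 3·q(5) + q(7) = 0.
Substituting the known values and solving for q(3):
  3·q(3) = -18
  q(3) = -6.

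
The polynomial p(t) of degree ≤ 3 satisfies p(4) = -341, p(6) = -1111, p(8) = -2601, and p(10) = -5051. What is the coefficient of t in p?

Write p(t) = at^3 + bt^2 + ct + d. Substituting each data point gives a linear system:
  64a + 16b + 4c + d = -341
  216a + 36b + 6c + d = -1111
  512a + 64b + 8c + d = -2601
  1000a + 100b + 10c + d = -5051
Solving the system yields a = -5, b = 0, c = -5, d = -1.
So p(t) = -5t^3 - 5t - 1.
The coefficient of t is -5.

-5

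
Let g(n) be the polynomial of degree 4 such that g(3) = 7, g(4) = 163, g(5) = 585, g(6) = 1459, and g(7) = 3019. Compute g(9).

Write g(n) = an^4 + bn^3 + cn^2 + dn + e. Substituting each data point gives a linear system:
  81a + 27b + 9c + 3d + e = 7
  256a + 64b + 16c + 4d + e = 163
  625a + 125b + 25c + 5d + e = 585
  1296a + 216b + 36c + 6d + e = 1459
  2401a + 343b + 49c + 7d + e = 3019
Solving the system yields a = 2, b = -5, c = -1, d = -2, e = -5.
So g(n) = 2n^4 - 5n^3 - n^2 - 2n - 5.
Then g(9) = 9373.

9373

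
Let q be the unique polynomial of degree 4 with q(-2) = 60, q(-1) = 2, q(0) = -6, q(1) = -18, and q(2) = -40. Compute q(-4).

Write q(x) = ax^4 + bx^3 + cx^2 + dx + e. Substituting each data point gives a linear system:
  16a - 8b + 4c - 2d + e = 60
  a - b + c - d + e = 2
  e = -6
  a + b + c + d + e = -18
  16a + 8b + 4c + 2d + e = -40
Solving the system yields a = 2, b = -5, c = -4, d = -5, e = -6.
So q(x) = 2x⁴ - 5x³ - 4x² - 5x - 6.
Then q(-4) = 782.

782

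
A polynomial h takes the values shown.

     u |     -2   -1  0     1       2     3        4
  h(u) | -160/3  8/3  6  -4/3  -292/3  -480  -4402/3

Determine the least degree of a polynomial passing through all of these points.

4

Forward differences of the values at u = -2, -1, 0, 1, 2, 3, 4:
  h  : -160/3  8/3  6  -4/3  -292/3  -480  -4402/3
  Δ  : 56  10/3  -22/3  -96  -1148/3  -2962/3
  Δ^2: -158/3  -32/3  -266/3  -860/3  -1814/3
  Δ^3: 42  -78  -198  -318
  Δ^4: -120  -120  -120
  Δ^5: 0  0
  Δ^6: 0
The fourth differences are constant (-120) and nonzero, while all higher differences vanish, so the minimal degree is 4.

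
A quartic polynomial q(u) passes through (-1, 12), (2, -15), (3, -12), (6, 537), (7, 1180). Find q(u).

Write q(u) = au^4 + bu^3 + cu^2 + du + e. Substituting each data point gives a linear system:
  a - b + c - d + e = 12
  16a + 8b + 4c + 2d + e = -15
  81a + 27b + 9c + 3d + e = -12
  1296a + 216b + 36c + 6d + e = 537
  2401a + 343b + 49c + 7d + e = 1180
Solving the system yields a = 1, b = -4, c = 4, d = -6, e = -3.
So q(u) = u⁴ - 4u³ + 4u² - 6u - 3.
Check: q(-1) = 12. ✓

q(u) = u^4 - 4u^3 + 4u^2 - 6u - 3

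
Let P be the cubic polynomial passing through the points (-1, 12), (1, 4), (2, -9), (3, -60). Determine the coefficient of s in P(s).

Write P(s) = as^3 + bs^2 + cs + d. Substituting each data point gives a linear system:
  -a + b - c + d = 12
  a + b + c + d = 4
  8a + 4b + 2c + d = -9
  27a + 9b + 3c + d = -60
Solving the system yields a = -4, b = 5, c = 0, d = 3.
So P(s) = -4s^3 + 5s^2 + 3.
The coefficient of s is 0.

0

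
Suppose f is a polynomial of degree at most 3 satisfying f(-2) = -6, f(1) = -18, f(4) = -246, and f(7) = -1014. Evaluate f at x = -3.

6

Write f(x) = ax^3 + bx^2 + cx + d. Substituting each data point gives a linear system:
  -8a + 4b - 2c + d = -6
  a + b + c + d = -18
  64a + 16b + 4c + d = -246
  343a + 49b + 7c + d = -1014
Solving the system yields a = -2, b = -6, c = -4, d = -6.
So f(x) = -2x^3 - 6x^2 - 4x - 6.
Then f(-3) = 6.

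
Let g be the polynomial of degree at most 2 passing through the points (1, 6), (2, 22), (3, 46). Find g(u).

Write g(u) = au^2 + bu + c. Substituting each data point gives a linear system:
  a + b + c = 6
  4a + 2b + c = 22
  9a + 3b + c = 46
Solving the system yields a = 4, b = 4, c = -2.
So g(u) = 4u^2 + 4u - 2.
Check: g(2) = 22. ✓

g(u) = 4u^2 + 4u - 2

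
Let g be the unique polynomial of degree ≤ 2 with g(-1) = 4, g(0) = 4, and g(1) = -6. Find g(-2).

Forward differences of the values at s = -1, 0, 1:
  g  : 4  4  -6
  Δ  : 0  -10
  Δ^2: -10
The second differences are constant, confirming degree 2.
Interpolating (Newton forward form) and evaluating at s = -2 gives g(-2) = -6.

-6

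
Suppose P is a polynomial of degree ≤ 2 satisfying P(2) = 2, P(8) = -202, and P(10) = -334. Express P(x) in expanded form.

Write P(x) = ax^2 + bx + c. Substituting each data point gives a linear system:
  4a + 2b + c = 2
  64a + 8b + c = -202
  100a + 10b + c = -334
Solving the system yields a = -4, b = 6, c = 6.
So P(x) = -4x^2 + 6x + 6.
Check: P(8) = -202. ✓

P(x) = -4x^2 + 6x + 6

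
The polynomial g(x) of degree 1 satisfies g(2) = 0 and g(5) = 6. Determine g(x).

g(x) = 2x - 4

Write g(x) = ax + b. Substituting each data point gives a linear system:
  2a + b = 0
  5a + b = 6
Solving the system yields a = 2, b = -4.
So g(x) = 2x - 4.
Check: g(5) = 6. ✓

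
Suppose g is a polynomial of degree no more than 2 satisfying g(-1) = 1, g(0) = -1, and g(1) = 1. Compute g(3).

Using the Lagrange interpolation formula with nodes -1, 0, 1:
  L_0(n) = n(n - 1) / 2
  L_1(n) = (n + 1)(n - 1) / -1
  L_2(n) = (n + 1)n / 2
Then g(n) = 1·L_0(n) - 1·L_1(n) + 1·L_2(n).
Expanding and collecting terms gives g(n) = 2n^2 - 1.
Evaluating at n = 3: g(3) = 17.

17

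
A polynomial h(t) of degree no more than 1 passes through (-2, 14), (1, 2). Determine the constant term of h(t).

6

Write h(t) = at + b. Substituting each data point gives a linear system:
  -2a + b = 14
  a + b = 2
Solving the system yields a = -4, b = 6.
So h(t) = -4t + 6.
The constant term is 6.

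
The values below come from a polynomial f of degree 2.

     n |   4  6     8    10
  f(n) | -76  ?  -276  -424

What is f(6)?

On equispaced nodes a degree-2 polynomial has vanishing third forward difference, so
  - f(4) + 3·f(6) - 3·f(8) + f(10) = 0.
Substituting the known values and solving for f(6):
  3·f(6) = -480
  f(6) = -160.

-160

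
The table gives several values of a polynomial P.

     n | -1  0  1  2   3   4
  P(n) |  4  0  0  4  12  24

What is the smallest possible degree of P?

Forward differences of the values at n = -1, 0, 1, 2, 3, 4:
  P  : 4  0  0  4  12  24
  Δ  : -4  0  4  8  12
  Δ^2: 4  4  4  4
  Δ^3: 0  0  0
  Δ^4: 0  0
  Δ^5: 0
The second differences are constant (4) and nonzero, while all higher differences vanish, so the minimal degree is 2.

2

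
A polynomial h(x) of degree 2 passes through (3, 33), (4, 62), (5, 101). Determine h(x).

Write h(x) = ax^2 + bx + c. Substituting each data point gives a linear system:
  9a + 3b + c = 33
  16a + 4b + c = 62
  25a + 5b + c = 101
Solving the system yields a = 5, b = -6, c = 6.
So h(x) = 5x^2 - 6x + 6.
Check: h(3) = 33. ✓

h(x) = 5x^2 - 6x + 6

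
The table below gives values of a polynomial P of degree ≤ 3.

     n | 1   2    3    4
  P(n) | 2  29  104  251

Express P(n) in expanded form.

Using the Lagrange interpolation formula with nodes 1, 2, 3, 4:
  L_0(n) = (n - 2)(n - 3)(n - 4) / -6
  L_1(n) = (n - 1)(n - 3)(n - 4) / 2
  L_2(n) = (n - 1)(n - 2)(n - 4) / -2
  L_3(n) = (n - 1)(n - 2)(n - 3) / 6
Then P(n) = 2·L_0(n) + 29·L_1(n) + 104·L_2(n) + 251·L_3(n).
Expanding and collecting terms gives P(n) = 4n³ - n - 1.
Check: P(2) = 29. ✓

P(n) = 4n^3 - n - 1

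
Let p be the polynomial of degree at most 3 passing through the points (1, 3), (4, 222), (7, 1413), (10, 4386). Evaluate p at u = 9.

Forward differences of the values at u = 1, 4, 7, 10:
  p  : 3  222  1413  4386
  Δ  : 219  1191  2973
  Δ^2: 972  1782
  Δ^3: 810
The third differences are constant, confirming degree 3.
Interpolating (Newton forward form) and evaluating at u = 9 gives p(9) = 3147.

3147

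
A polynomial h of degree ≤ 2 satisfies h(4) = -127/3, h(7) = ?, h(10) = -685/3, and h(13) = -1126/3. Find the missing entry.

-352/3

The 3 known points determine the degree-2 polynomial uniquely.
Write h(n) = an^2 + bn + c. Substituting each data point gives a linear system:
  16a + 4b + c = -127/3
  100a + 10b + c = -685/3
  169a + 13b + c = -1126/3
Solving the system yields a = -2, b = -3, c = 5/3.
So h(n) = -2n² - 3n + 5/3.
Then h(7) = -352/3.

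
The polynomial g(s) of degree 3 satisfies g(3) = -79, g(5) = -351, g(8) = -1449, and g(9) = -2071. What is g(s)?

g(s) = -3s^3 + 2s^2 - 5s - 1

Write g(s) = as^3 + bs^2 + cs + d. Substituting each data point gives a linear system:
  27a + 9b + 3c + d = -79
  125a + 25b + 5c + d = -351
  512a + 64b + 8c + d = -1449
  729a + 81b + 9c + d = -2071
Solving the system yields a = -3, b = 2, c = -5, d = -1.
So g(s) = -3s³ + 2s² - 5s - 1.
Check: g(9) = -2071. ✓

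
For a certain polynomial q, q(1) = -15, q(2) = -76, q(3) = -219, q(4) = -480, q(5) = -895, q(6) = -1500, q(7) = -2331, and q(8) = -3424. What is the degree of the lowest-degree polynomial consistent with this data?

3

Forward differences of the values at u = 1, 2, 3, 4, 5, 6, 7, 8:
  q  : -15  -76  -219  -480  -895  -1500  -2331  -3424
  Δ  : -61  -143  -261  -415  -605  -831  -1093
  Δ^2: -82  -118  -154  -190  -226  -262
  Δ^3: -36  -36  -36  -36  -36
  Δ^4: 0  0  0  0
  Δ^5: 0  0  0
  Δ^6: 0  0
  Δ^7: 0
The third differences are constant (-36) and nonzero, while all higher differences vanish, so the minimal degree is 3.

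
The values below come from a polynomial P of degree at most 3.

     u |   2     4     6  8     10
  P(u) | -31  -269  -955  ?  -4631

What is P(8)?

The 4 known points determine the degree-3 polynomial uniquely.
Write P(u) = au^3 + bu^2 + cu + d. Substituting each data point gives a linear system:
  8a + 4b + 2c + d = -31
  64a + 16b + 4c + d = -269
  216a + 36b + 6c + d = -955
  1000a + 100b + 10c + d = -4631
Solving the system yields a = -5, b = 4, c = -3, d = -1.
So P(u) = -5u³ + 4u² - 3u - 1.
Then P(8) = -2329.

-2329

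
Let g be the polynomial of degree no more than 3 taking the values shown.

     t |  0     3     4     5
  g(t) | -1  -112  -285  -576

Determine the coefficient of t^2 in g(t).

Write g(t) = at^3 + bt^2 + ct + d. Substituting each data point gives a linear system:
  d = -1
  27a + 9b + 3c + d = -112
  64a + 16b + 4c + d = -285
  125a + 25b + 5c + d = -576
Solving the system yields a = -5, b = 1, c = 5, d = -1.
So g(t) = -5t^3 + t^2 + 5t - 1.
The coefficient of t^2 is 1.

1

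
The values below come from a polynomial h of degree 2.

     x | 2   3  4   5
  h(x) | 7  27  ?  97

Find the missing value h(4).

57

On equispaced nodes a degree-2 polynomial has vanishing third forward difference, so
  - h(2) + 3·h(3) - 3·h(4) + h(5) = 0.
Substituting the known values and solving for h(4):
  -3·h(4) = -171
  h(4) = 57.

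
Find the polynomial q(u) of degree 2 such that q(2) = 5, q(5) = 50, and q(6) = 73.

q(u) = 2u^2 + u - 5

Write q(u) = au^2 + bu + c. Substituting each data point gives a linear system:
  4a + 2b + c = 5
  25a + 5b + c = 50
  36a + 6b + c = 73
Solving the system yields a = 2, b = 1, c = -5.
So q(u) = 2u² + u - 5.
Check: q(6) = 73. ✓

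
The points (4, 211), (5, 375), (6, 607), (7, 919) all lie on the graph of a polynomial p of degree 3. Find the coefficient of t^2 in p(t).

Write p(t) = at^3 + bt^2 + ct + d. Substituting each data point gives a linear system:
  64a + 16b + 4c + d = 211
  125a + 25b + 5c + d = 375
  216a + 36b + 6c + d = 607
  343a + 49b + 7c + d = 919
Solving the system yields a = 2, b = 4, c = 6, d = -5.
So p(t) = 2t^3 + 4t^2 + 6t - 5.
The coefficient of t^2 is 4.

4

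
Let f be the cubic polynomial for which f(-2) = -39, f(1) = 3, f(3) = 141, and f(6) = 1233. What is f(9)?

Write f(t) = at^3 + bt^2 + ct + d. Substituting each data point gives a linear system:
  -8a + 4b - 2c + d = -39
  a + b + c + d = 3
  27a + 9b + 3c + d = 141
  216a + 36b + 6c + d = 1233
Solving the system yields a = 6, b = -1, c = -5, d = 3.
So f(t) = 6t^3 - t^2 - 5t + 3.
Then f(9) = 4251.

4251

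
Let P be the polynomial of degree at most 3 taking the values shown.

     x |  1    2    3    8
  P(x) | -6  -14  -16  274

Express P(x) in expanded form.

Write P(x) = ax^3 + bx^2 + cx + d. Substituting each data point gives a linear system:
  a + b + c + d = -6
  8a + 4b + 2c + d = -14
  27a + 9b + 3c + d = -16
  512a + 64b + 8c + d = 274
Solving the system yields a = 1, b = -3, c = -6, d = 2.
So P(x) = x^3 - 3x^2 - 6x + 2.
Check: P(8) = 274. ✓

P(x) = x^3 - 3x^2 - 6x + 2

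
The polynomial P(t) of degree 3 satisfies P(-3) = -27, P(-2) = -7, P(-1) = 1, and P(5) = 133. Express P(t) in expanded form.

P(t) = t^3 + t + 3

Write P(t) = at^3 + bt^2 + ct + d. Substituting each data point gives a linear system:
  -27a + 9b - 3c + d = -27
  -8a + 4b - 2c + d = -7
  -a + b - c + d = 1
  125a + 25b + 5c + d = 133
Solving the system yields a = 1, b = 0, c = 1, d = 3.
So P(t) = t³ + t + 3.
Check: P(-2) = -7. ✓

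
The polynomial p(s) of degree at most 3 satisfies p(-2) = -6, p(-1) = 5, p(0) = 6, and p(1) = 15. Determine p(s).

p(s) = 3s^3 + 4s^2 + 2s + 6

Write p(s) = as^3 + bs^2 + cs + d. Substituting each data point gives a linear system:
  -8a + 4b - 2c + d = -6
  -a + b - c + d = 5
  d = 6
  a + b + c + d = 15
Solving the system yields a = 3, b = 4, c = 2, d = 6.
So p(s) = 3s^3 + 4s^2 + 2s + 6.
Check: p(-1) = 5. ✓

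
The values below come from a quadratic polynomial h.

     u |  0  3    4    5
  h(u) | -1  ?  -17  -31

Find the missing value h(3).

The 3 known points determine the degree-2 polynomial uniquely.
Write h(u) = au^2 + bu + c. Substituting each data point gives a linear system:
  c = -1
  16a + 4b + c = -17
  25a + 5b + c = -31
Solving the system yields a = -2, b = 4, c = -1.
So h(u) = -2u^2 + 4u - 1.
Then h(3) = -7.

-7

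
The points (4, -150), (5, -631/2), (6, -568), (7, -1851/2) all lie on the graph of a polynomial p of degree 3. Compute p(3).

-107/2

Using the Lagrange interpolation formula with nodes 4, 5, 6, 7:
  L_0(x) = (x - 5)(x - 6)(x - 7) / -6
  L_1(x) = (x - 4)(x - 6)(x - 7) / 2
  L_2(x) = (x - 4)(x - 5)(x - 7) / -2
  L_3(x) = (x - 4)(x - 5)(x - 6) / 6
Then p(x) = -150·L_0(x) - 631/2·L_1(x) - 568·L_2(x) - 1851/2·L_3(x).
Expanding and collecting terms gives p(x) = -3x^3 + (3/2)x^2 + 4x + 2.
Evaluating at x = 3: p(3) = -107/2.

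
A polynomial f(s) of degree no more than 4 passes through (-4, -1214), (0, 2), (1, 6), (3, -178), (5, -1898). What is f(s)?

f(s) = -4s^4 + 4s^3 + 4s^2 + 2

Write f(s) = as^4 + bs^3 + cs^2 + ds + e. Substituting each data point gives a linear system:
  256a - 64b + 16c - 4d + e = -1214
  e = 2
  a + b + c + d + e = 6
  81a + 27b + 9c + 3d + e = -178
  625a + 125b + 25c + 5d + e = -1898
Solving the system yields a = -4, b = 4, c = 4, d = 0, e = 2.
So f(s) = -4s⁴ + 4s³ + 4s² + 2.
Check: f(0) = 2. ✓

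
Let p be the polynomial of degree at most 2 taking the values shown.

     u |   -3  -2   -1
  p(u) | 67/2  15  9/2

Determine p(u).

Write p(u) = au^2 + bu + c. Substituting each data point gives a linear system:
  9a - 3b + c = 67/2
  4a - 2b + c = 15
  a - b + c = 9/2
Solving the system yields a = 4, b = 3/2, c = 2.
So p(u) = 4u^2 + (3/2)u + 2.
Check: p(-2) = 15. ✓

p(u) = 4u^2 + (3/2)u + 2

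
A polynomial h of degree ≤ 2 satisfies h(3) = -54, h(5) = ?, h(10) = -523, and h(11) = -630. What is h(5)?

-138

The 3 known points determine the degree-2 polynomial uniquely.
Write h(x) = ax^2 + bx + c. Substituting each data point gives a linear system:
  9a + 3b + c = -54
  100a + 10b + c = -523
  121a + 11b + c = -630
Solving the system yields a = -5, b = -2, c = -3.
So h(x) = -5x^2 - 2x - 3.
Then h(5) = -138.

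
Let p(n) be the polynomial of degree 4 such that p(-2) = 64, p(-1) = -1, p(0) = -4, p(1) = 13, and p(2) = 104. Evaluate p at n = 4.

Forward differences of the values at n = -2, -1, 0, 1, 2:
  p  : 64  -1  -4  13  104
  Δ  : -65  -3  17  91
  Δ^2: 62  20  74
  Δ^3: -42  54
  Δ^4: 96
The fourth differences are constant, confirming degree 4.
Interpolating (Newton forward form) and evaluating at n = 4 gives p(4) = 1204.

1204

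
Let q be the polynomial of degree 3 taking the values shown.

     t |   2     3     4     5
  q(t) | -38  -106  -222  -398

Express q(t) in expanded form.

Write q(t) = at^3 + bt^2 + ct + d. Substituting each data point gives a linear system:
  8a + 4b + 2c + d = -38
  27a + 9b + 3c + d = -106
  64a + 16b + 4c + d = -222
  125a + 25b + 5c + d = -398
Solving the system yields a = -2, b = -6, c = 0, d = 2.
So q(t) = -2t^3 - 6t^2 + 2.
Check: q(3) = -106. ✓

q(t) = -2t^3 - 6t^2 + 2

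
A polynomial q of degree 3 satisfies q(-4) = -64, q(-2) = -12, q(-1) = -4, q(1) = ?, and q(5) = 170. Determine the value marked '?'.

The 4 known points determine the degree-3 polynomial uniquely.
Write q(s) = as^3 + bs^2 + cs + d. Substituting each data point gives a linear system:
  -64a + 16b - 4c + d = -64
  -8a + 4b - 2c + d = -12
  -a + b - c + d = -4
  125a + 25b + 5c + d = 170
Solving the system yields a = 1, b = 1, c = 4, d = 0.
So q(s) = s³ + s² + 4s.
Then q(1) = 6.

6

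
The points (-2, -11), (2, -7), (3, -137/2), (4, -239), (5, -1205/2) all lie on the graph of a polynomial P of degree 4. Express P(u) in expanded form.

Using the Lagrange interpolation formula with nodes -2, 2, 3, 4, 5:
  L_0(u) = (u - 2)(u - 3)(u - 4)(u - 5) / 840
  L_1(u) = (u + 2)(u - 3)(u - 4)(u - 5) / -24
  L_2(u) = (u + 2)(u - 2)(u - 4)(u - 5) / 10
  L_3(u) = (u + 2)(u - 2)(u - 3)(u - 5) / -12
  L_4(u) = (u + 2)(u - 2)(u - 3)(u - 4) / 42
Then P(u) = -11·L_0(u) - 7·L_1(u) - 137/2·L_2(u) - 239·L_3(u) - 1205/2·L_4(u).
Expanding and collecting terms gives P(u) = -u^4 + (1/2)u^2 + u + 5.
Check: P(3) = -137/2. ✓

P(u) = -u^4 + (1/2)u^2 + u + 5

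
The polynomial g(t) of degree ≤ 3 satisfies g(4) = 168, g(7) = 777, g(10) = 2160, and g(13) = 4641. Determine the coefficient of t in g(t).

6

Write g(t) = at^3 + bt^2 + ct + d. Substituting each data point gives a linear system:
  64a + 16b + 4c + d = 168
  343a + 49b + 7c + d = 777
  1000a + 100b + 10c + d = 2160
  2197a + 169b + 13c + d = 4641
Solving the system yields a = 2, b = 1, c = 6, d = 0.
So g(t) = 2t^3 + t^2 + 6t.
The coefficient of t is 6.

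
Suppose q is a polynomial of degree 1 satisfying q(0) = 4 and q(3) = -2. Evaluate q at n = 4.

Using the Lagrange interpolation formula with nodes 0, 3:
  L_0(n) = (n - 3) / -3
  L_1(n) = n / 3
Then q(n) = 4·L_0(n) - 2·L_1(n).
Expanding and collecting terms gives q(n) = -2n + 4.
Evaluating at n = 4: q(4) = -4.

-4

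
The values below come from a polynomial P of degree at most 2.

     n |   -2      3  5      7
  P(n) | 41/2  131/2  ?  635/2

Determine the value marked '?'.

335/2

The 3 known points determine the degree-2 polynomial uniquely.
Write P(n) = an^2 + bn + c. Substituting each data point gives a linear system:
  4a - 2b + c = 41/2
  9a + 3b + c = 131/2
  49a + 7b + c = 635/2
Solving the system yields a = 6, b = 3, c = 5/2.
So P(n) = 6n² + 3n + 5/2.
Then P(5) = 335/2.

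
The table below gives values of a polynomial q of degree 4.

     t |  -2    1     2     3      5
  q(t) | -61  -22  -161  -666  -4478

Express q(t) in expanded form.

q(t) = -6t^4 - 5t^3 - 3t^2 - 5t - 3

Write q(t) = at^4 + bt^3 + ct^2 + dt + e. Substituting each data point gives a linear system:
  16a - 8b + 4c - 2d + e = -61
  a + b + c + d + e = -22
  16a + 8b + 4c + 2d + e = -161
  81a + 27b + 9c + 3d + e = -666
  625a + 125b + 25c + 5d + e = -4478
Solving the system yields a = -6, b = -5, c = -3, d = -5, e = -3.
So q(t) = -6t^4 - 5t^3 - 3t^2 - 5t - 3.
Check: q(3) = -666. ✓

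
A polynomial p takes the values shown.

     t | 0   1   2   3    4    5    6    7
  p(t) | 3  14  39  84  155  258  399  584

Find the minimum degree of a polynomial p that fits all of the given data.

Forward differences of the values at t = 0, 1, 2, 3, 4, 5, 6, 7:
  p  : 3  14  39  84  155  258  399  584
  Δ  : 11  25  45  71  103  141  185
  Δ^2: 14  20  26  32  38  44
  Δ^3: 6  6  6  6  6
  Δ^4: 0  0  0  0
  Δ^5: 0  0  0
  Δ^6: 0  0
  Δ^7: 0
The third differences are constant (6) and nonzero, while all higher differences vanish, so the minimal degree is 3.

3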